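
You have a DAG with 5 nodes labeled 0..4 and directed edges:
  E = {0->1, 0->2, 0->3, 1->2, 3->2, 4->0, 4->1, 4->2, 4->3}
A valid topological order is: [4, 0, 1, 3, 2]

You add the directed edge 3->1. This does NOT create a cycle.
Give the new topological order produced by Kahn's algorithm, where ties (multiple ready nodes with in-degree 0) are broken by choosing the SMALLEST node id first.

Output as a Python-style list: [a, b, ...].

Answer: [4, 0, 3, 1, 2]

Derivation:
Old toposort: [4, 0, 1, 3, 2]
Added edge: 3->1
Position of 3 (3) > position of 1 (2). Must reorder: 3 must now come before 1.
Run Kahn's algorithm (break ties by smallest node id):
  initial in-degrees: [1, 3, 4, 2, 0]
  ready (indeg=0): [4]
  pop 4: indeg[0]->0; indeg[1]->2; indeg[2]->3; indeg[3]->1 | ready=[0] | order so far=[4]
  pop 0: indeg[1]->1; indeg[2]->2; indeg[3]->0 | ready=[3] | order so far=[4, 0]
  pop 3: indeg[1]->0; indeg[2]->1 | ready=[1] | order so far=[4, 0, 3]
  pop 1: indeg[2]->0 | ready=[2] | order so far=[4, 0, 3, 1]
  pop 2: no out-edges | ready=[] | order so far=[4, 0, 3, 1, 2]
  Result: [4, 0, 3, 1, 2]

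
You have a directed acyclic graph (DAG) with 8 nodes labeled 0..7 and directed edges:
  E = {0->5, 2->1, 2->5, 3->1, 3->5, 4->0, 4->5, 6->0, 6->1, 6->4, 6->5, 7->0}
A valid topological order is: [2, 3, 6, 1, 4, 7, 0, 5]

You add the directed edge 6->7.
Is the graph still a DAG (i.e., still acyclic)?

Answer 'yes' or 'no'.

Answer: yes

Derivation:
Given toposort: [2, 3, 6, 1, 4, 7, 0, 5]
Position of 6: index 2; position of 7: index 5
New edge 6->7: forward
Forward edge: respects the existing order. Still a DAG, same toposort still valid.
Still a DAG? yes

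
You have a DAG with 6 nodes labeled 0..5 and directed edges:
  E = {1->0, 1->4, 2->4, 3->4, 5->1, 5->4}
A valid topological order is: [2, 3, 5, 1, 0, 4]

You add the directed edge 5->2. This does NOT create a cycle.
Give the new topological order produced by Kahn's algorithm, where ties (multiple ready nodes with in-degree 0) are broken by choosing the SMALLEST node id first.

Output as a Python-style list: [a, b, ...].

Old toposort: [2, 3, 5, 1, 0, 4]
Added edge: 5->2
Position of 5 (2) > position of 2 (0). Must reorder: 5 must now come before 2.
Run Kahn's algorithm (break ties by smallest node id):
  initial in-degrees: [1, 1, 1, 0, 4, 0]
  ready (indeg=0): [3, 5]
  pop 3: indeg[4]->3 | ready=[5] | order so far=[3]
  pop 5: indeg[1]->0; indeg[2]->0; indeg[4]->2 | ready=[1, 2] | order so far=[3, 5]
  pop 1: indeg[0]->0; indeg[4]->1 | ready=[0, 2] | order so far=[3, 5, 1]
  pop 0: no out-edges | ready=[2] | order so far=[3, 5, 1, 0]
  pop 2: indeg[4]->0 | ready=[4] | order so far=[3, 5, 1, 0, 2]
  pop 4: no out-edges | ready=[] | order so far=[3, 5, 1, 0, 2, 4]
  Result: [3, 5, 1, 0, 2, 4]

Answer: [3, 5, 1, 0, 2, 4]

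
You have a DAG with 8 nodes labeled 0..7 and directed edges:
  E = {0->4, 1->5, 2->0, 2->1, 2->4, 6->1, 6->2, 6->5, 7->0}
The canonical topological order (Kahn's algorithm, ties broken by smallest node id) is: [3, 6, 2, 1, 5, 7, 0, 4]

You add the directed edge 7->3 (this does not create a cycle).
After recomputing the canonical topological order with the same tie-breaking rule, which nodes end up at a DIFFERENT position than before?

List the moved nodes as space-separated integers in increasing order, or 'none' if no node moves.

Old toposort: [3, 6, 2, 1, 5, 7, 0, 4]
Added edge 7->3
Recompute Kahn (smallest-id tiebreak):
  initial in-degrees: [2, 2, 1, 1, 2, 2, 0, 0]
  ready (indeg=0): [6, 7]
  pop 6: indeg[1]->1; indeg[2]->0; indeg[5]->1 | ready=[2, 7] | order so far=[6]
  pop 2: indeg[0]->1; indeg[1]->0; indeg[4]->1 | ready=[1, 7] | order so far=[6, 2]
  pop 1: indeg[5]->0 | ready=[5, 7] | order so far=[6, 2, 1]
  pop 5: no out-edges | ready=[7] | order so far=[6, 2, 1, 5]
  pop 7: indeg[0]->0; indeg[3]->0 | ready=[0, 3] | order so far=[6, 2, 1, 5, 7]
  pop 0: indeg[4]->0 | ready=[3, 4] | order so far=[6, 2, 1, 5, 7, 0]
  pop 3: no out-edges | ready=[4] | order so far=[6, 2, 1, 5, 7, 0, 3]
  pop 4: no out-edges | ready=[] | order so far=[6, 2, 1, 5, 7, 0, 3, 4]
New canonical toposort: [6, 2, 1, 5, 7, 0, 3, 4]
Compare positions:
  Node 0: index 6 -> 5 (moved)
  Node 1: index 3 -> 2 (moved)
  Node 2: index 2 -> 1 (moved)
  Node 3: index 0 -> 6 (moved)
  Node 4: index 7 -> 7 (same)
  Node 5: index 4 -> 3 (moved)
  Node 6: index 1 -> 0 (moved)
  Node 7: index 5 -> 4 (moved)
Nodes that changed position: 0 1 2 3 5 6 7

Answer: 0 1 2 3 5 6 7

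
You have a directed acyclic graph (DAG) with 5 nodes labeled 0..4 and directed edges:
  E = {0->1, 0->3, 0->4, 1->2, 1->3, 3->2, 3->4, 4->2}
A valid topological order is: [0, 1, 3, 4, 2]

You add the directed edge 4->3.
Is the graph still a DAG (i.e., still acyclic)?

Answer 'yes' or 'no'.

Answer: no

Derivation:
Given toposort: [0, 1, 3, 4, 2]
Position of 4: index 3; position of 3: index 2
New edge 4->3: backward (u after v in old order)
Backward edge: old toposort is now invalid. Check if this creates a cycle.
Does 3 already reach 4? Reachable from 3: [2, 3, 4]. YES -> cycle!
Still a DAG? no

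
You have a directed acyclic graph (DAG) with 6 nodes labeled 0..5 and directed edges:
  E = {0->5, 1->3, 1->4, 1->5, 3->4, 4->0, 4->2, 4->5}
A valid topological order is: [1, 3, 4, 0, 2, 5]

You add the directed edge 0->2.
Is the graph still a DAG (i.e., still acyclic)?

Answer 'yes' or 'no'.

Given toposort: [1, 3, 4, 0, 2, 5]
Position of 0: index 3; position of 2: index 4
New edge 0->2: forward
Forward edge: respects the existing order. Still a DAG, same toposort still valid.
Still a DAG? yes

Answer: yes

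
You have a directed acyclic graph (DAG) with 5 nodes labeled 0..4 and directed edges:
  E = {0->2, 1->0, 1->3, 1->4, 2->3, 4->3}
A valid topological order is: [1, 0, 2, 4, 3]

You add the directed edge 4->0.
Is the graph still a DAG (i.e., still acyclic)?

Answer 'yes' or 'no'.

Given toposort: [1, 0, 2, 4, 3]
Position of 4: index 3; position of 0: index 1
New edge 4->0: backward (u after v in old order)
Backward edge: old toposort is now invalid. Check if this creates a cycle.
Does 0 already reach 4? Reachable from 0: [0, 2, 3]. NO -> still a DAG (reorder needed).
Still a DAG? yes

Answer: yes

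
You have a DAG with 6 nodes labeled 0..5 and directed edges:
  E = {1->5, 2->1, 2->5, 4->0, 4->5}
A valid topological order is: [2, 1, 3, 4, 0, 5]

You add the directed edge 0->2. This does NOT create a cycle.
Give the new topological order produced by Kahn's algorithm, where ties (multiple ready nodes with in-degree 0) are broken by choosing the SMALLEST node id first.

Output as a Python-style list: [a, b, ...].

Answer: [3, 4, 0, 2, 1, 5]

Derivation:
Old toposort: [2, 1, 3, 4, 0, 5]
Added edge: 0->2
Position of 0 (4) > position of 2 (0). Must reorder: 0 must now come before 2.
Run Kahn's algorithm (break ties by smallest node id):
  initial in-degrees: [1, 1, 1, 0, 0, 3]
  ready (indeg=0): [3, 4]
  pop 3: no out-edges | ready=[4] | order so far=[3]
  pop 4: indeg[0]->0; indeg[5]->2 | ready=[0] | order so far=[3, 4]
  pop 0: indeg[2]->0 | ready=[2] | order so far=[3, 4, 0]
  pop 2: indeg[1]->0; indeg[5]->1 | ready=[1] | order so far=[3, 4, 0, 2]
  pop 1: indeg[5]->0 | ready=[5] | order so far=[3, 4, 0, 2, 1]
  pop 5: no out-edges | ready=[] | order so far=[3, 4, 0, 2, 1, 5]
  Result: [3, 4, 0, 2, 1, 5]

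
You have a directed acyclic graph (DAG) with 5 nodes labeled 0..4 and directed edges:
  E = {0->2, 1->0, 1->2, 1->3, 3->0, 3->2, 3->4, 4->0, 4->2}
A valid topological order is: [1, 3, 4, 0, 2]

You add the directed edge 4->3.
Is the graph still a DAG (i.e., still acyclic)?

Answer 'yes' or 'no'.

Given toposort: [1, 3, 4, 0, 2]
Position of 4: index 2; position of 3: index 1
New edge 4->3: backward (u after v in old order)
Backward edge: old toposort is now invalid. Check if this creates a cycle.
Does 3 already reach 4? Reachable from 3: [0, 2, 3, 4]. YES -> cycle!
Still a DAG? no

Answer: no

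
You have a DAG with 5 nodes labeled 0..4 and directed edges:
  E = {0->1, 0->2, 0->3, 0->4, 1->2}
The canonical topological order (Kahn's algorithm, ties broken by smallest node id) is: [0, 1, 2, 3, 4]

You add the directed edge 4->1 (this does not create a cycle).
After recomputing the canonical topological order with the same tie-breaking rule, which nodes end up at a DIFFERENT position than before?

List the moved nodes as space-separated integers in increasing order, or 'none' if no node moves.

Answer: 1 2 3 4

Derivation:
Old toposort: [0, 1, 2, 3, 4]
Added edge 4->1
Recompute Kahn (smallest-id tiebreak):
  initial in-degrees: [0, 2, 2, 1, 1]
  ready (indeg=0): [0]
  pop 0: indeg[1]->1; indeg[2]->1; indeg[3]->0; indeg[4]->0 | ready=[3, 4] | order so far=[0]
  pop 3: no out-edges | ready=[4] | order so far=[0, 3]
  pop 4: indeg[1]->0 | ready=[1] | order so far=[0, 3, 4]
  pop 1: indeg[2]->0 | ready=[2] | order so far=[0, 3, 4, 1]
  pop 2: no out-edges | ready=[] | order so far=[0, 3, 4, 1, 2]
New canonical toposort: [0, 3, 4, 1, 2]
Compare positions:
  Node 0: index 0 -> 0 (same)
  Node 1: index 1 -> 3 (moved)
  Node 2: index 2 -> 4 (moved)
  Node 3: index 3 -> 1 (moved)
  Node 4: index 4 -> 2 (moved)
Nodes that changed position: 1 2 3 4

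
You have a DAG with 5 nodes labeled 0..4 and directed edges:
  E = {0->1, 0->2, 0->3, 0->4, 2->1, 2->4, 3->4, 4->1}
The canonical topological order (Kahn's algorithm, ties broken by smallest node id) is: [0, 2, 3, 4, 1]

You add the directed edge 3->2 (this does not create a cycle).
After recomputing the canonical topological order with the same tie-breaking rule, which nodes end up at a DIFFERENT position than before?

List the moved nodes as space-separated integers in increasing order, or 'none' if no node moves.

Old toposort: [0, 2, 3, 4, 1]
Added edge 3->2
Recompute Kahn (smallest-id tiebreak):
  initial in-degrees: [0, 3, 2, 1, 3]
  ready (indeg=0): [0]
  pop 0: indeg[1]->2; indeg[2]->1; indeg[3]->0; indeg[4]->2 | ready=[3] | order so far=[0]
  pop 3: indeg[2]->0; indeg[4]->1 | ready=[2] | order so far=[0, 3]
  pop 2: indeg[1]->1; indeg[4]->0 | ready=[4] | order so far=[0, 3, 2]
  pop 4: indeg[1]->0 | ready=[1] | order so far=[0, 3, 2, 4]
  pop 1: no out-edges | ready=[] | order so far=[0, 3, 2, 4, 1]
New canonical toposort: [0, 3, 2, 4, 1]
Compare positions:
  Node 0: index 0 -> 0 (same)
  Node 1: index 4 -> 4 (same)
  Node 2: index 1 -> 2 (moved)
  Node 3: index 2 -> 1 (moved)
  Node 4: index 3 -> 3 (same)
Nodes that changed position: 2 3

Answer: 2 3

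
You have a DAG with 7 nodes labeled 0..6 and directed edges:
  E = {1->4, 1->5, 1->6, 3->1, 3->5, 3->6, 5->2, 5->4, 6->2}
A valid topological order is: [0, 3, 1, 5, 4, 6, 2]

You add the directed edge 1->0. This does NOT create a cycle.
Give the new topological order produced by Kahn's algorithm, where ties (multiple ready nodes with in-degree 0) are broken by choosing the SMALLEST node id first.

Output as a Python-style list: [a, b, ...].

Answer: [3, 1, 0, 5, 4, 6, 2]

Derivation:
Old toposort: [0, 3, 1, 5, 4, 6, 2]
Added edge: 1->0
Position of 1 (2) > position of 0 (0). Must reorder: 1 must now come before 0.
Run Kahn's algorithm (break ties by smallest node id):
  initial in-degrees: [1, 1, 2, 0, 2, 2, 2]
  ready (indeg=0): [3]
  pop 3: indeg[1]->0; indeg[5]->1; indeg[6]->1 | ready=[1] | order so far=[3]
  pop 1: indeg[0]->0; indeg[4]->1; indeg[5]->0; indeg[6]->0 | ready=[0, 5, 6] | order so far=[3, 1]
  pop 0: no out-edges | ready=[5, 6] | order so far=[3, 1, 0]
  pop 5: indeg[2]->1; indeg[4]->0 | ready=[4, 6] | order so far=[3, 1, 0, 5]
  pop 4: no out-edges | ready=[6] | order so far=[3, 1, 0, 5, 4]
  pop 6: indeg[2]->0 | ready=[2] | order so far=[3, 1, 0, 5, 4, 6]
  pop 2: no out-edges | ready=[] | order so far=[3, 1, 0, 5, 4, 6, 2]
  Result: [3, 1, 0, 5, 4, 6, 2]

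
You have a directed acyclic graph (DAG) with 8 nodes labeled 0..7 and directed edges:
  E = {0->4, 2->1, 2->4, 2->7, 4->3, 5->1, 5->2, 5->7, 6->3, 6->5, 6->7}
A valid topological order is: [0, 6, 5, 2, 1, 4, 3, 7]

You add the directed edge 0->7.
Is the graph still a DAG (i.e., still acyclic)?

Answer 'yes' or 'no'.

Given toposort: [0, 6, 5, 2, 1, 4, 3, 7]
Position of 0: index 0; position of 7: index 7
New edge 0->7: forward
Forward edge: respects the existing order. Still a DAG, same toposort still valid.
Still a DAG? yes

Answer: yes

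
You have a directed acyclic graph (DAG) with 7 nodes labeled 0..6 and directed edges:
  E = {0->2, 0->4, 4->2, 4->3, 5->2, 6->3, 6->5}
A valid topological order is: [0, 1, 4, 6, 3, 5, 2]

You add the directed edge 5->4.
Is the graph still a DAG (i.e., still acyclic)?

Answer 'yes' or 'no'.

Given toposort: [0, 1, 4, 6, 3, 5, 2]
Position of 5: index 5; position of 4: index 2
New edge 5->4: backward (u after v in old order)
Backward edge: old toposort is now invalid. Check if this creates a cycle.
Does 4 already reach 5? Reachable from 4: [2, 3, 4]. NO -> still a DAG (reorder needed).
Still a DAG? yes

Answer: yes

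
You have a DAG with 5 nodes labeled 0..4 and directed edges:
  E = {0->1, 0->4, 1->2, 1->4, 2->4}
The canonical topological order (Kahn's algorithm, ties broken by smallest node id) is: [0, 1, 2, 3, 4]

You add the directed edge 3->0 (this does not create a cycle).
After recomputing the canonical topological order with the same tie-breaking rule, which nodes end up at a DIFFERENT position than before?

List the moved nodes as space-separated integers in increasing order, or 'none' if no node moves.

Answer: 0 1 2 3

Derivation:
Old toposort: [0, 1, 2, 3, 4]
Added edge 3->0
Recompute Kahn (smallest-id tiebreak):
  initial in-degrees: [1, 1, 1, 0, 3]
  ready (indeg=0): [3]
  pop 3: indeg[0]->0 | ready=[0] | order so far=[3]
  pop 0: indeg[1]->0; indeg[4]->2 | ready=[1] | order so far=[3, 0]
  pop 1: indeg[2]->0; indeg[4]->1 | ready=[2] | order so far=[3, 0, 1]
  pop 2: indeg[4]->0 | ready=[4] | order so far=[3, 0, 1, 2]
  pop 4: no out-edges | ready=[] | order so far=[3, 0, 1, 2, 4]
New canonical toposort: [3, 0, 1, 2, 4]
Compare positions:
  Node 0: index 0 -> 1 (moved)
  Node 1: index 1 -> 2 (moved)
  Node 2: index 2 -> 3 (moved)
  Node 3: index 3 -> 0 (moved)
  Node 4: index 4 -> 4 (same)
Nodes that changed position: 0 1 2 3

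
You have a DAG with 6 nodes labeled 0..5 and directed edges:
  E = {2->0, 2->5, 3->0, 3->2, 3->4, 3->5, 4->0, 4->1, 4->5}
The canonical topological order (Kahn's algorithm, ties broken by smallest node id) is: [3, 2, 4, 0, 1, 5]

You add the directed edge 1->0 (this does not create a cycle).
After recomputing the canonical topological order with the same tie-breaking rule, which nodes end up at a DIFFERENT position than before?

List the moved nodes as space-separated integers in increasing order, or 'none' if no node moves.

Answer: 0 1

Derivation:
Old toposort: [3, 2, 4, 0, 1, 5]
Added edge 1->0
Recompute Kahn (smallest-id tiebreak):
  initial in-degrees: [4, 1, 1, 0, 1, 3]
  ready (indeg=0): [3]
  pop 3: indeg[0]->3; indeg[2]->0; indeg[4]->0; indeg[5]->2 | ready=[2, 4] | order so far=[3]
  pop 2: indeg[0]->2; indeg[5]->1 | ready=[4] | order so far=[3, 2]
  pop 4: indeg[0]->1; indeg[1]->0; indeg[5]->0 | ready=[1, 5] | order so far=[3, 2, 4]
  pop 1: indeg[0]->0 | ready=[0, 5] | order so far=[3, 2, 4, 1]
  pop 0: no out-edges | ready=[5] | order so far=[3, 2, 4, 1, 0]
  pop 5: no out-edges | ready=[] | order so far=[3, 2, 4, 1, 0, 5]
New canonical toposort: [3, 2, 4, 1, 0, 5]
Compare positions:
  Node 0: index 3 -> 4 (moved)
  Node 1: index 4 -> 3 (moved)
  Node 2: index 1 -> 1 (same)
  Node 3: index 0 -> 0 (same)
  Node 4: index 2 -> 2 (same)
  Node 5: index 5 -> 5 (same)
Nodes that changed position: 0 1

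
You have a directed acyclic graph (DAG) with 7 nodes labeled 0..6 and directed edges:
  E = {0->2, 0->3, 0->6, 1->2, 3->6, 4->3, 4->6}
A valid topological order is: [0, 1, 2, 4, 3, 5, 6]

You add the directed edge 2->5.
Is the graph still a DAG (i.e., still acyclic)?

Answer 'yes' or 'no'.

Given toposort: [0, 1, 2, 4, 3, 5, 6]
Position of 2: index 2; position of 5: index 5
New edge 2->5: forward
Forward edge: respects the existing order. Still a DAG, same toposort still valid.
Still a DAG? yes

Answer: yes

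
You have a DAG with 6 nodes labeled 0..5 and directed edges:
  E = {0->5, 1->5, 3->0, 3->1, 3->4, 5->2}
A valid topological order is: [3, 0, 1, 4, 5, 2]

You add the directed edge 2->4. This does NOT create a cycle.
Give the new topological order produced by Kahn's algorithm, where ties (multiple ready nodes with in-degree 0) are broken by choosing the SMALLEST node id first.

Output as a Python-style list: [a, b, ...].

Answer: [3, 0, 1, 5, 2, 4]

Derivation:
Old toposort: [3, 0, 1, 4, 5, 2]
Added edge: 2->4
Position of 2 (5) > position of 4 (3). Must reorder: 2 must now come before 4.
Run Kahn's algorithm (break ties by smallest node id):
  initial in-degrees: [1, 1, 1, 0, 2, 2]
  ready (indeg=0): [3]
  pop 3: indeg[0]->0; indeg[1]->0; indeg[4]->1 | ready=[0, 1] | order so far=[3]
  pop 0: indeg[5]->1 | ready=[1] | order so far=[3, 0]
  pop 1: indeg[5]->0 | ready=[5] | order so far=[3, 0, 1]
  pop 5: indeg[2]->0 | ready=[2] | order so far=[3, 0, 1, 5]
  pop 2: indeg[4]->0 | ready=[4] | order so far=[3, 0, 1, 5, 2]
  pop 4: no out-edges | ready=[] | order so far=[3, 0, 1, 5, 2, 4]
  Result: [3, 0, 1, 5, 2, 4]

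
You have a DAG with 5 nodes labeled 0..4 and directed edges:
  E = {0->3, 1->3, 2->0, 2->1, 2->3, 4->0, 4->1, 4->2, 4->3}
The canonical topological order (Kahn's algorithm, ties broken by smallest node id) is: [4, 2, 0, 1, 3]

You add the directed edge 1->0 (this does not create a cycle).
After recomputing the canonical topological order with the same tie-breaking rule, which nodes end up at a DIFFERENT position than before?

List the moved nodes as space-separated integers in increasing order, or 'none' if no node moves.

Old toposort: [4, 2, 0, 1, 3]
Added edge 1->0
Recompute Kahn (smallest-id tiebreak):
  initial in-degrees: [3, 2, 1, 4, 0]
  ready (indeg=0): [4]
  pop 4: indeg[0]->2; indeg[1]->1; indeg[2]->0; indeg[3]->3 | ready=[2] | order so far=[4]
  pop 2: indeg[0]->1; indeg[1]->0; indeg[3]->2 | ready=[1] | order so far=[4, 2]
  pop 1: indeg[0]->0; indeg[3]->1 | ready=[0] | order so far=[4, 2, 1]
  pop 0: indeg[3]->0 | ready=[3] | order so far=[4, 2, 1, 0]
  pop 3: no out-edges | ready=[] | order so far=[4, 2, 1, 0, 3]
New canonical toposort: [4, 2, 1, 0, 3]
Compare positions:
  Node 0: index 2 -> 3 (moved)
  Node 1: index 3 -> 2 (moved)
  Node 2: index 1 -> 1 (same)
  Node 3: index 4 -> 4 (same)
  Node 4: index 0 -> 0 (same)
Nodes that changed position: 0 1

Answer: 0 1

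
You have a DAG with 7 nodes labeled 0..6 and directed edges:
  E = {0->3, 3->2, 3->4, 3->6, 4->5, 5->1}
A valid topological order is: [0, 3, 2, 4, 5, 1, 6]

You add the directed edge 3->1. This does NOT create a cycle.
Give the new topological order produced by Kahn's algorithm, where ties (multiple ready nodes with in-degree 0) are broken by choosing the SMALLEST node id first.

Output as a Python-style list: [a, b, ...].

Old toposort: [0, 3, 2, 4, 5, 1, 6]
Added edge: 3->1
Position of 3 (1) < position of 1 (5). Old order still valid.
Run Kahn's algorithm (break ties by smallest node id):
  initial in-degrees: [0, 2, 1, 1, 1, 1, 1]
  ready (indeg=0): [0]
  pop 0: indeg[3]->0 | ready=[3] | order so far=[0]
  pop 3: indeg[1]->1; indeg[2]->0; indeg[4]->0; indeg[6]->0 | ready=[2, 4, 6] | order so far=[0, 3]
  pop 2: no out-edges | ready=[4, 6] | order so far=[0, 3, 2]
  pop 4: indeg[5]->0 | ready=[5, 6] | order so far=[0, 3, 2, 4]
  pop 5: indeg[1]->0 | ready=[1, 6] | order so far=[0, 3, 2, 4, 5]
  pop 1: no out-edges | ready=[6] | order so far=[0, 3, 2, 4, 5, 1]
  pop 6: no out-edges | ready=[] | order so far=[0, 3, 2, 4, 5, 1, 6]
  Result: [0, 3, 2, 4, 5, 1, 6]

Answer: [0, 3, 2, 4, 5, 1, 6]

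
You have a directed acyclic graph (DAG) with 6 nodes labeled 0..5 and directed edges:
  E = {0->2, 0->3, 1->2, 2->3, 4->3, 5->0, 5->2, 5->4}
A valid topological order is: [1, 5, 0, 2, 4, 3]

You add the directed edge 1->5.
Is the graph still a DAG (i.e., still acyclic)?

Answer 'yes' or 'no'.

Given toposort: [1, 5, 0, 2, 4, 3]
Position of 1: index 0; position of 5: index 1
New edge 1->5: forward
Forward edge: respects the existing order. Still a DAG, same toposort still valid.
Still a DAG? yes

Answer: yes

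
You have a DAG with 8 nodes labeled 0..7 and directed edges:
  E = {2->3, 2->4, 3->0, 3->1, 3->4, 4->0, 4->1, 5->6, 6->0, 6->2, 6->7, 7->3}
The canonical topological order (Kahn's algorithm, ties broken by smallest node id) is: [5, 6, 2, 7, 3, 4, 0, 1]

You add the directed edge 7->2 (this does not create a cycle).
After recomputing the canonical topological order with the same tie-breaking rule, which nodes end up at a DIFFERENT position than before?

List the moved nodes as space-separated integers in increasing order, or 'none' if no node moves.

Answer: 2 7

Derivation:
Old toposort: [5, 6, 2, 7, 3, 4, 0, 1]
Added edge 7->2
Recompute Kahn (smallest-id tiebreak):
  initial in-degrees: [3, 2, 2, 2, 2, 0, 1, 1]
  ready (indeg=0): [5]
  pop 5: indeg[6]->0 | ready=[6] | order so far=[5]
  pop 6: indeg[0]->2; indeg[2]->1; indeg[7]->0 | ready=[7] | order so far=[5, 6]
  pop 7: indeg[2]->0; indeg[3]->1 | ready=[2] | order so far=[5, 6, 7]
  pop 2: indeg[3]->0; indeg[4]->1 | ready=[3] | order so far=[5, 6, 7, 2]
  pop 3: indeg[0]->1; indeg[1]->1; indeg[4]->0 | ready=[4] | order so far=[5, 6, 7, 2, 3]
  pop 4: indeg[0]->0; indeg[1]->0 | ready=[0, 1] | order so far=[5, 6, 7, 2, 3, 4]
  pop 0: no out-edges | ready=[1] | order so far=[5, 6, 7, 2, 3, 4, 0]
  pop 1: no out-edges | ready=[] | order so far=[5, 6, 7, 2, 3, 4, 0, 1]
New canonical toposort: [5, 6, 7, 2, 3, 4, 0, 1]
Compare positions:
  Node 0: index 6 -> 6 (same)
  Node 1: index 7 -> 7 (same)
  Node 2: index 2 -> 3 (moved)
  Node 3: index 4 -> 4 (same)
  Node 4: index 5 -> 5 (same)
  Node 5: index 0 -> 0 (same)
  Node 6: index 1 -> 1 (same)
  Node 7: index 3 -> 2 (moved)
Nodes that changed position: 2 7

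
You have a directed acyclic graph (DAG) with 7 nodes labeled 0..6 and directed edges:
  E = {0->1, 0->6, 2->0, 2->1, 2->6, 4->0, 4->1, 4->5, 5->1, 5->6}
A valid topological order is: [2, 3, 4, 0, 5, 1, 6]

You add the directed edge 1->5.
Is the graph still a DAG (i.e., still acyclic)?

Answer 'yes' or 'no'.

Given toposort: [2, 3, 4, 0, 5, 1, 6]
Position of 1: index 5; position of 5: index 4
New edge 1->5: backward (u after v in old order)
Backward edge: old toposort is now invalid. Check if this creates a cycle.
Does 5 already reach 1? Reachable from 5: [1, 5, 6]. YES -> cycle!
Still a DAG? no

Answer: no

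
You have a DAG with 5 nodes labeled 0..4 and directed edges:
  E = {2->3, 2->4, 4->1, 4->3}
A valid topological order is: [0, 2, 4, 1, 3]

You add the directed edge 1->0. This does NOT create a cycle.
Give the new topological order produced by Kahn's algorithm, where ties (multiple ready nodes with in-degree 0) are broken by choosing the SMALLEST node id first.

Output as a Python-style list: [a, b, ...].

Old toposort: [0, 2, 4, 1, 3]
Added edge: 1->0
Position of 1 (3) > position of 0 (0). Must reorder: 1 must now come before 0.
Run Kahn's algorithm (break ties by smallest node id):
  initial in-degrees: [1, 1, 0, 2, 1]
  ready (indeg=0): [2]
  pop 2: indeg[3]->1; indeg[4]->0 | ready=[4] | order so far=[2]
  pop 4: indeg[1]->0; indeg[3]->0 | ready=[1, 3] | order so far=[2, 4]
  pop 1: indeg[0]->0 | ready=[0, 3] | order so far=[2, 4, 1]
  pop 0: no out-edges | ready=[3] | order so far=[2, 4, 1, 0]
  pop 3: no out-edges | ready=[] | order so far=[2, 4, 1, 0, 3]
  Result: [2, 4, 1, 0, 3]

Answer: [2, 4, 1, 0, 3]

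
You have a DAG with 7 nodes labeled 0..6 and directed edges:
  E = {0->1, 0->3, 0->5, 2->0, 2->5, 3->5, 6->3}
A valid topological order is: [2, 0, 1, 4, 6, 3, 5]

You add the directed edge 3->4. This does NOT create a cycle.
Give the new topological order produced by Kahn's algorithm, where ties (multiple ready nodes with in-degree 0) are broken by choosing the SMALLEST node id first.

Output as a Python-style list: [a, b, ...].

Old toposort: [2, 0, 1, 4, 6, 3, 5]
Added edge: 3->4
Position of 3 (5) > position of 4 (3). Must reorder: 3 must now come before 4.
Run Kahn's algorithm (break ties by smallest node id):
  initial in-degrees: [1, 1, 0, 2, 1, 3, 0]
  ready (indeg=0): [2, 6]
  pop 2: indeg[0]->0; indeg[5]->2 | ready=[0, 6] | order so far=[2]
  pop 0: indeg[1]->0; indeg[3]->1; indeg[5]->1 | ready=[1, 6] | order so far=[2, 0]
  pop 1: no out-edges | ready=[6] | order so far=[2, 0, 1]
  pop 6: indeg[3]->0 | ready=[3] | order so far=[2, 0, 1, 6]
  pop 3: indeg[4]->0; indeg[5]->0 | ready=[4, 5] | order so far=[2, 0, 1, 6, 3]
  pop 4: no out-edges | ready=[5] | order so far=[2, 0, 1, 6, 3, 4]
  pop 5: no out-edges | ready=[] | order so far=[2, 0, 1, 6, 3, 4, 5]
  Result: [2, 0, 1, 6, 3, 4, 5]

Answer: [2, 0, 1, 6, 3, 4, 5]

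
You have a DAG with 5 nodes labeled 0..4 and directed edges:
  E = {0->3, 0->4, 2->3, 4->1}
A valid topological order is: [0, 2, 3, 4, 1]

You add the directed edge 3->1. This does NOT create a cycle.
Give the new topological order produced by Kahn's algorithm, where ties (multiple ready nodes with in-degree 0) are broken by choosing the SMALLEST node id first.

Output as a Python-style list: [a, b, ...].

Answer: [0, 2, 3, 4, 1]

Derivation:
Old toposort: [0, 2, 3, 4, 1]
Added edge: 3->1
Position of 3 (2) < position of 1 (4). Old order still valid.
Run Kahn's algorithm (break ties by smallest node id):
  initial in-degrees: [0, 2, 0, 2, 1]
  ready (indeg=0): [0, 2]
  pop 0: indeg[3]->1; indeg[4]->0 | ready=[2, 4] | order so far=[0]
  pop 2: indeg[3]->0 | ready=[3, 4] | order so far=[0, 2]
  pop 3: indeg[1]->1 | ready=[4] | order so far=[0, 2, 3]
  pop 4: indeg[1]->0 | ready=[1] | order so far=[0, 2, 3, 4]
  pop 1: no out-edges | ready=[] | order so far=[0, 2, 3, 4, 1]
  Result: [0, 2, 3, 4, 1]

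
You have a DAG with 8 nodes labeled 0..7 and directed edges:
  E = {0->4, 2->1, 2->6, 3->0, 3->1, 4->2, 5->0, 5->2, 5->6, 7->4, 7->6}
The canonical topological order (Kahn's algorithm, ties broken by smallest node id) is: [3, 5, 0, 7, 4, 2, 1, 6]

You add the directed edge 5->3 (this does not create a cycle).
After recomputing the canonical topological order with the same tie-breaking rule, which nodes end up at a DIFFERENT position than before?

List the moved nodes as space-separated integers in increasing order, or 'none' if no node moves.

Answer: 3 5

Derivation:
Old toposort: [3, 5, 0, 7, 4, 2, 1, 6]
Added edge 5->3
Recompute Kahn (smallest-id tiebreak):
  initial in-degrees: [2, 2, 2, 1, 2, 0, 3, 0]
  ready (indeg=0): [5, 7]
  pop 5: indeg[0]->1; indeg[2]->1; indeg[3]->0; indeg[6]->2 | ready=[3, 7] | order so far=[5]
  pop 3: indeg[0]->0; indeg[1]->1 | ready=[0, 7] | order so far=[5, 3]
  pop 0: indeg[4]->1 | ready=[7] | order so far=[5, 3, 0]
  pop 7: indeg[4]->0; indeg[6]->1 | ready=[4] | order so far=[5, 3, 0, 7]
  pop 4: indeg[2]->0 | ready=[2] | order so far=[5, 3, 0, 7, 4]
  pop 2: indeg[1]->0; indeg[6]->0 | ready=[1, 6] | order so far=[5, 3, 0, 7, 4, 2]
  pop 1: no out-edges | ready=[6] | order so far=[5, 3, 0, 7, 4, 2, 1]
  pop 6: no out-edges | ready=[] | order so far=[5, 3, 0, 7, 4, 2, 1, 6]
New canonical toposort: [5, 3, 0, 7, 4, 2, 1, 6]
Compare positions:
  Node 0: index 2 -> 2 (same)
  Node 1: index 6 -> 6 (same)
  Node 2: index 5 -> 5 (same)
  Node 3: index 0 -> 1 (moved)
  Node 4: index 4 -> 4 (same)
  Node 5: index 1 -> 0 (moved)
  Node 6: index 7 -> 7 (same)
  Node 7: index 3 -> 3 (same)
Nodes that changed position: 3 5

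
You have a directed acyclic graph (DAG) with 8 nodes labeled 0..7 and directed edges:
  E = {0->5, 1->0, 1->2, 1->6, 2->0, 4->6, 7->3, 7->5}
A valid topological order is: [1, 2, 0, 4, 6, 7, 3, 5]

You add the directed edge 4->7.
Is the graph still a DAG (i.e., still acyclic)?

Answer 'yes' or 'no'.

Answer: yes

Derivation:
Given toposort: [1, 2, 0, 4, 6, 7, 3, 5]
Position of 4: index 3; position of 7: index 5
New edge 4->7: forward
Forward edge: respects the existing order. Still a DAG, same toposort still valid.
Still a DAG? yes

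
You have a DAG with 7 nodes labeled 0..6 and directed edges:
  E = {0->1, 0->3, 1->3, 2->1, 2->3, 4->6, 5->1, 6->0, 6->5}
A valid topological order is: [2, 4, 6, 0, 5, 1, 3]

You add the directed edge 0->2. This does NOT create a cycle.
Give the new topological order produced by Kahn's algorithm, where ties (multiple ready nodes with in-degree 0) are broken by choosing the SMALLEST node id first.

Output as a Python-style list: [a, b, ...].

Answer: [4, 6, 0, 2, 5, 1, 3]

Derivation:
Old toposort: [2, 4, 6, 0, 5, 1, 3]
Added edge: 0->2
Position of 0 (3) > position of 2 (0). Must reorder: 0 must now come before 2.
Run Kahn's algorithm (break ties by smallest node id):
  initial in-degrees: [1, 3, 1, 3, 0, 1, 1]
  ready (indeg=0): [4]
  pop 4: indeg[6]->0 | ready=[6] | order so far=[4]
  pop 6: indeg[0]->0; indeg[5]->0 | ready=[0, 5] | order so far=[4, 6]
  pop 0: indeg[1]->2; indeg[2]->0; indeg[3]->2 | ready=[2, 5] | order so far=[4, 6, 0]
  pop 2: indeg[1]->1; indeg[3]->1 | ready=[5] | order so far=[4, 6, 0, 2]
  pop 5: indeg[1]->0 | ready=[1] | order so far=[4, 6, 0, 2, 5]
  pop 1: indeg[3]->0 | ready=[3] | order so far=[4, 6, 0, 2, 5, 1]
  pop 3: no out-edges | ready=[] | order so far=[4, 6, 0, 2, 5, 1, 3]
  Result: [4, 6, 0, 2, 5, 1, 3]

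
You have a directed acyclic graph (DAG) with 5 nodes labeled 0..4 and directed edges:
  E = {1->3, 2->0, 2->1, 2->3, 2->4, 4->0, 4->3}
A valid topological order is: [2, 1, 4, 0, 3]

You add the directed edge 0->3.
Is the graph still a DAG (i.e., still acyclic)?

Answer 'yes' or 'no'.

Answer: yes

Derivation:
Given toposort: [2, 1, 4, 0, 3]
Position of 0: index 3; position of 3: index 4
New edge 0->3: forward
Forward edge: respects the existing order. Still a DAG, same toposort still valid.
Still a DAG? yes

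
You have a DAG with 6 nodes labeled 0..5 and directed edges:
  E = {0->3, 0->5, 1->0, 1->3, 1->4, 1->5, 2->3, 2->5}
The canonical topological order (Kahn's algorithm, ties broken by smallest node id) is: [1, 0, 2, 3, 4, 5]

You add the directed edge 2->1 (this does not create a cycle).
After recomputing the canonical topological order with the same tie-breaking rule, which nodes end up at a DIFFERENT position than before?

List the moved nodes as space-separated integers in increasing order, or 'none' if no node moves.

Answer: 0 1 2

Derivation:
Old toposort: [1, 0, 2, 3, 4, 5]
Added edge 2->1
Recompute Kahn (smallest-id tiebreak):
  initial in-degrees: [1, 1, 0, 3, 1, 3]
  ready (indeg=0): [2]
  pop 2: indeg[1]->0; indeg[3]->2; indeg[5]->2 | ready=[1] | order so far=[2]
  pop 1: indeg[0]->0; indeg[3]->1; indeg[4]->0; indeg[5]->1 | ready=[0, 4] | order so far=[2, 1]
  pop 0: indeg[3]->0; indeg[5]->0 | ready=[3, 4, 5] | order so far=[2, 1, 0]
  pop 3: no out-edges | ready=[4, 5] | order so far=[2, 1, 0, 3]
  pop 4: no out-edges | ready=[5] | order so far=[2, 1, 0, 3, 4]
  pop 5: no out-edges | ready=[] | order so far=[2, 1, 0, 3, 4, 5]
New canonical toposort: [2, 1, 0, 3, 4, 5]
Compare positions:
  Node 0: index 1 -> 2 (moved)
  Node 1: index 0 -> 1 (moved)
  Node 2: index 2 -> 0 (moved)
  Node 3: index 3 -> 3 (same)
  Node 4: index 4 -> 4 (same)
  Node 5: index 5 -> 5 (same)
Nodes that changed position: 0 1 2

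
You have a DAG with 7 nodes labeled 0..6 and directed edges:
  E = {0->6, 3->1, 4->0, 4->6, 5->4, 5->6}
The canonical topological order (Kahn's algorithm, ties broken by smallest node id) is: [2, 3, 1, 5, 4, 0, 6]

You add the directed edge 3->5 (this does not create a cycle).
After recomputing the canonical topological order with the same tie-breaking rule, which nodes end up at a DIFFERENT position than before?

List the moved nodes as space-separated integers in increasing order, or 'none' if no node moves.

Answer: none

Derivation:
Old toposort: [2, 3, 1, 5, 4, 0, 6]
Added edge 3->5
Recompute Kahn (smallest-id tiebreak):
  initial in-degrees: [1, 1, 0, 0, 1, 1, 3]
  ready (indeg=0): [2, 3]
  pop 2: no out-edges | ready=[3] | order so far=[2]
  pop 3: indeg[1]->0; indeg[5]->0 | ready=[1, 5] | order so far=[2, 3]
  pop 1: no out-edges | ready=[5] | order so far=[2, 3, 1]
  pop 5: indeg[4]->0; indeg[6]->2 | ready=[4] | order so far=[2, 3, 1, 5]
  pop 4: indeg[0]->0; indeg[6]->1 | ready=[0] | order so far=[2, 3, 1, 5, 4]
  pop 0: indeg[6]->0 | ready=[6] | order so far=[2, 3, 1, 5, 4, 0]
  pop 6: no out-edges | ready=[] | order so far=[2, 3, 1, 5, 4, 0, 6]
New canonical toposort: [2, 3, 1, 5, 4, 0, 6]
Compare positions:
  Node 0: index 5 -> 5 (same)
  Node 1: index 2 -> 2 (same)
  Node 2: index 0 -> 0 (same)
  Node 3: index 1 -> 1 (same)
  Node 4: index 4 -> 4 (same)
  Node 5: index 3 -> 3 (same)
  Node 6: index 6 -> 6 (same)
Nodes that changed position: none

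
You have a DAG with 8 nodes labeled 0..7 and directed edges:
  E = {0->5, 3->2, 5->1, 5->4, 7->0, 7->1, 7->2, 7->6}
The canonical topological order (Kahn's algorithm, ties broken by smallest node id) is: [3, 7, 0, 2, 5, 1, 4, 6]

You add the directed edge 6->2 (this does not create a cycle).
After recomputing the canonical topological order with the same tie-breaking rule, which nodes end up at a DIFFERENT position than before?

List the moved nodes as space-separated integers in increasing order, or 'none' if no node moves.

Answer: 1 2 4 5 6

Derivation:
Old toposort: [3, 7, 0, 2, 5, 1, 4, 6]
Added edge 6->2
Recompute Kahn (smallest-id tiebreak):
  initial in-degrees: [1, 2, 3, 0, 1, 1, 1, 0]
  ready (indeg=0): [3, 7]
  pop 3: indeg[2]->2 | ready=[7] | order so far=[3]
  pop 7: indeg[0]->0; indeg[1]->1; indeg[2]->1; indeg[6]->0 | ready=[0, 6] | order so far=[3, 7]
  pop 0: indeg[5]->0 | ready=[5, 6] | order so far=[3, 7, 0]
  pop 5: indeg[1]->0; indeg[4]->0 | ready=[1, 4, 6] | order so far=[3, 7, 0, 5]
  pop 1: no out-edges | ready=[4, 6] | order so far=[3, 7, 0, 5, 1]
  pop 4: no out-edges | ready=[6] | order so far=[3, 7, 0, 5, 1, 4]
  pop 6: indeg[2]->0 | ready=[2] | order so far=[3, 7, 0, 5, 1, 4, 6]
  pop 2: no out-edges | ready=[] | order so far=[3, 7, 0, 5, 1, 4, 6, 2]
New canonical toposort: [3, 7, 0, 5, 1, 4, 6, 2]
Compare positions:
  Node 0: index 2 -> 2 (same)
  Node 1: index 5 -> 4 (moved)
  Node 2: index 3 -> 7 (moved)
  Node 3: index 0 -> 0 (same)
  Node 4: index 6 -> 5 (moved)
  Node 5: index 4 -> 3 (moved)
  Node 6: index 7 -> 6 (moved)
  Node 7: index 1 -> 1 (same)
Nodes that changed position: 1 2 4 5 6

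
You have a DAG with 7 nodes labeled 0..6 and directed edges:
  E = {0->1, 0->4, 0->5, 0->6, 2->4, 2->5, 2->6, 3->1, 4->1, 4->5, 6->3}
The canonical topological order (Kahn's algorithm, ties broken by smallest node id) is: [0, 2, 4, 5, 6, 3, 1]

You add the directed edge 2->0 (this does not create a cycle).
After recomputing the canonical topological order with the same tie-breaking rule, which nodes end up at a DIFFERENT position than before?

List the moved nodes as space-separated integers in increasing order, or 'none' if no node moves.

Old toposort: [0, 2, 4, 5, 6, 3, 1]
Added edge 2->0
Recompute Kahn (smallest-id tiebreak):
  initial in-degrees: [1, 3, 0, 1, 2, 3, 2]
  ready (indeg=0): [2]
  pop 2: indeg[0]->0; indeg[4]->1; indeg[5]->2; indeg[6]->1 | ready=[0] | order so far=[2]
  pop 0: indeg[1]->2; indeg[4]->0; indeg[5]->1; indeg[6]->0 | ready=[4, 6] | order so far=[2, 0]
  pop 4: indeg[1]->1; indeg[5]->0 | ready=[5, 6] | order so far=[2, 0, 4]
  pop 5: no out-edges | ready=[6] | order so far=[2, 0, 4, 5]
  pop 6: indeg[3]->0 | ready=[3] | order so far=[2, 0, 4, 5, 6]
  pop 3: indeg[1]->0 | ready=[1] | order so far=[2, 0, 4, 5, 6, 3]
  pop 1: no out-edges | ready=[] | order so far=[2, 0, 4, 5, 6, 3, 1]
New canonical toposort: [2, 0, 4, 5, 6, 3, 1]
Compare positions:
  Node 0: index 0 -> 1 (moved)
  Node 1: index 6 -> 6 (same)
  Node 2: index 1 -> 0 (moved)
  Node 3: index 5 -> 5 (same)
  Node 4: index 2 -> 2 (same)
  Node 5: index 3 -> 3 (same)
  Node 6: index 4 -> 4 (same)
Nodes that changed position: 0 2

Answer: 0 2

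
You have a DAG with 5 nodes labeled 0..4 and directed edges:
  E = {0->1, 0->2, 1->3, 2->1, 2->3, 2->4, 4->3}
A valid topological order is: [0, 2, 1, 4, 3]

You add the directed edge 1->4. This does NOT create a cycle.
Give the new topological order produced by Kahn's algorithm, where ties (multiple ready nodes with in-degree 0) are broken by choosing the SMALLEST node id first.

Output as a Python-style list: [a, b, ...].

Answer: [0, 2, 1, 4, 3]

Derivation:
Old toposort: [0, 2, 1, 4, 3]
Added edge: 1->4
Position of 1 (2) < position of 4 (3). Old order still valid.
Run Kahn's algorithm (break ties by smallest node id):
  initial in-degrees: [0, 2, 1, 3, 2]
  ready (indeg=0): [0]
  pop 0: indeg[1]->1; indeg[2]->0 | ready=[2] | order so far=[0]
  pop 2: indeg[1]->0; indeg[3]->2; indeg[4]->1 | ready=[1] | order so far=[0, 2]
  pop 1: indeg[3]->1; indeg[4]->0 | ready=[4] | order so far=[0, 2, 1]
  pop 4: indeg[3]->0 | ready=[3] | order so far=[0, 2, 1, 4]
  pop 3: no out-edges | ready=[] | order so far=[0, 2, 1, 4, 3]
  Result: [0, 2, 1, 4, 3]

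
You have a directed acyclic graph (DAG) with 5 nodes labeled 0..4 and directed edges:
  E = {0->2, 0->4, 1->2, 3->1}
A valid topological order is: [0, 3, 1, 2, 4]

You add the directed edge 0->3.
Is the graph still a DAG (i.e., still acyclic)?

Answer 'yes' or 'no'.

Given toposort: [0, 3, 1, 2, 4]
Position of 0: index 0; position of 3: index 1
New edge 0->3: forward
Forward edge: respects the existing order. Still a DAG, same toposort still valid.
Still a DAG? yes

Answer: yes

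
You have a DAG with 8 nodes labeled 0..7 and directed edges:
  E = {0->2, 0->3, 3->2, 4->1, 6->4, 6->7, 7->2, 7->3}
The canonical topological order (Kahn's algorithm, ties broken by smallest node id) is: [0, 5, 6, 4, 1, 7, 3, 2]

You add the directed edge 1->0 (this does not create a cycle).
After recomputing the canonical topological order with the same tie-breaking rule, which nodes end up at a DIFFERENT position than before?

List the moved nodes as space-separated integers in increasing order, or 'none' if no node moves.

Answer: 0 1 4 5 6

Derivation:
Old toposort: [0, 5, 6, 4, 1, 7, 3, 2]
Added edge 1->0
Recompute Kahn (smallest-id tiebreak):
  initial in-degrees: [1, 1, 3, 2, 1, 0, 0, 1]
  ready (indeg=0): [5, 6]
  pop 5: no out-edges | ready=[6] | order so far=[5]
  pop 6: indeg[4]->0; indeg[7]->0 | ready=[4, 7] | order so far=[5, 6]
  pop 4: indeg[1]->0 | ready=[1, 7] | order so far=[5, 6, 4]
  pop 1: indeg[0]->0 | ready=[0, 7] | order so far=[5, 6, 4, 1]
  pop 0: indeg[2]->2; indeg[3]->1 | ready=[7] | order so far=[5, 6, 4, 1, 0]
  pop 7: indeg[2]->1; indeg[3]->0 | ready=[3] | order so far=[5, 6, 4, 1, 0, 7]
  pop 3: indeg[2]->0 | ready=[2] | order so far=[5, 6, 4, 1, 0, 7, 3]
  pop 2: no out-edges | ready=[] | order so far=[5, 6, 4, 1, 0, 7, 3, 2]
New canonical toposort: [5, 6, 4, 1, 0, 7, 3, 2]
Compare positions:
  Node 0: index 0 -> 4 (moved)
  Node 1: index 4 -> 3 (moved)
  Node 2: index 7 -> 7 (same)
  Node 3: index 6 -> 6 (same)
  Node 4: index 3 -> 2 (moved)
  Node 5: index 1 -> 0 (moved)
  Node 6: index 2 -> 1 (moved)
  Node 7: index 5 -> 5 (same)
Nodes that changed position: 0 1 4 5 6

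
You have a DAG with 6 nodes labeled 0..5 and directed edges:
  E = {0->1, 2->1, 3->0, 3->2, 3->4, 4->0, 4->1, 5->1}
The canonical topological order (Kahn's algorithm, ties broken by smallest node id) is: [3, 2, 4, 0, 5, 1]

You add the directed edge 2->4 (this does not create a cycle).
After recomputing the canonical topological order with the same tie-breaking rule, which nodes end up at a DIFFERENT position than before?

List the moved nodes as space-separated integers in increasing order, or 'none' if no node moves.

Old toposort: [3, 2, 4, 0, 5, 1]
Added edge 2->4
Recompute Kahn (smallest-id tiebreak):
  initial in-degrees: [2, 4, 1, 0, 2, 0]
  ready (indeg=0): [3, 5]
  pop 3: indeg[0]->1; indeg[2]->0; indeg[4]->1 | ready=[2, 5] | order so far=[3]
  pop 2: indeg[1]->3; indeg[4]->0 | ready=[4, 5] | order so far=[3, 2]
  pop 4: indeg[0]->0; indeg[1]->2 | ready=[0, 5] | order so far=[3, 2, 4]
  pop 0: indeg[1]->1 | ready=[5] | order so far=[3, 2, 4, 0]
  pop 5: indeg[1]->0 | ready=[1] | order so far=[3, 2, 4, 0, 5]
  pop 1: no out-edges | ready=[] | order so far=[3, 2, 4, 0, 5, 1]
New canonical toposort: [3, 2, 4, 0, 5, 1]
Compare positions:
  Node 0: index 3 -> 3 (same)
  Node 1: index 5 -> 5 (same)
  Node 2: index 1 -> 1 (same)
  Node 3: index 0 -> 0 (same)
  Node 4: index 2 -> 2 (same)
  Node 5: index 4 -> 4 (same)
Nodes that changed position: none

Answer: none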